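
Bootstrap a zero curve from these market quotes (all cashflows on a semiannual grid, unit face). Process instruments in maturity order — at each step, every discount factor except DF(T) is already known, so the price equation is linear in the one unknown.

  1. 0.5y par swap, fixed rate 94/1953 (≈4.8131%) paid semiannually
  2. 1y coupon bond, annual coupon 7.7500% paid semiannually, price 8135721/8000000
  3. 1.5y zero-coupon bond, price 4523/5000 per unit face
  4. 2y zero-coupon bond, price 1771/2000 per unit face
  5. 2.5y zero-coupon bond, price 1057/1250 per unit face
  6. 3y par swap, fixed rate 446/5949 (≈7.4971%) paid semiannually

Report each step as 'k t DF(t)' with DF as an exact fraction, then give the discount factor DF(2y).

1 1/2 1953/2000
2 1 4713/5000
3 3/2 4523/5000
4 2 1771/2000
5 5/2 1057/1250
6 3 7993/10000
DF(2y) = 1771/2000 ≈ 0.885500

step 1 [0.5y] swap r/2=47/1953: DF=(1 − 47/1953·(0))/(1+47/1953) = 1953/2000 ≈ 0.976500
step 2 [1y] bond c/2=31/800: DF=(8135721/8000000 − 31/800·(0.976500))/(1+31/800) = 4713/5000 ≈ 0.942600
step 3 [1.5y] zero: DF = P = 4523/5000 ≈ 0.904600
step 4 [2y] zero: DF = P = 1771/2000 ≈ 0.885500
step 5 [2.5y] zero: DF = P = 1057/1250 ≈ 0.845600
step 6 [3y] swap r/2=223/5949: DF=(1 − 223/5949·(0.976500+0.942600+0.904600+0.885500+0.845600))/(1+223/5949) = 7993/10000 ≈ 0.799300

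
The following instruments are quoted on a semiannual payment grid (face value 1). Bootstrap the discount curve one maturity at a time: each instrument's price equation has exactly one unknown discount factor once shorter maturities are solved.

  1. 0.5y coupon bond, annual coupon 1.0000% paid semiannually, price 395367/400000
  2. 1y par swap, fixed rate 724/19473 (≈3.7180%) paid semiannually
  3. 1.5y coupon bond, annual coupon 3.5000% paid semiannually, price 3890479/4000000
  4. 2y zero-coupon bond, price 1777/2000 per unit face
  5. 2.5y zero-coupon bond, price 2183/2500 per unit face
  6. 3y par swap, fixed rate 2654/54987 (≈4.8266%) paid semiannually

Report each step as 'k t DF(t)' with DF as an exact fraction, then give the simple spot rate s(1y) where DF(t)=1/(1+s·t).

1 1/2 1967/2000
2 1 4819/5000
3 3/2 1153/1250
4 2 1777/2000
5 5/2 2183/2500
6 3 8673/10000
s(1y) = (1/(4819/5000) − 1)/(1) = 181/4819 ≈ 3.7560%

step 1 [0.5y] bond c/2=1/200: DF=(395367/400000 − 1/200·(0))/(1+1/200) = 1967/2000 ≈ 0.983500
step 2 [1y] swap r/2=362/19473: DF=(1 − 362/19473·(0.983500))/(1+362/19473) = 4819/5000 ≈ 0.963800
step 3 [1.5y] bond c/2=7/400: DF=(3890479/4000000 − 7/400·(0.983500+0.963800))/(1+7/400) = 1153/1250 ≈ 0.922400
step 4 [2y] zero: DF = P = 1777/2000 ≈ 0.888500
step 5 [2.5y] zero: DF = P = 2183/2500 ≈ 0.873200
step 6 [3y] swap r/2=1327/54987: DF=(1 − 1327/54987·(0.983500+0.963800+0.922400+0.888500+0.873200))/(1+1327/54987) = 8673/10000 ≈ 0.867300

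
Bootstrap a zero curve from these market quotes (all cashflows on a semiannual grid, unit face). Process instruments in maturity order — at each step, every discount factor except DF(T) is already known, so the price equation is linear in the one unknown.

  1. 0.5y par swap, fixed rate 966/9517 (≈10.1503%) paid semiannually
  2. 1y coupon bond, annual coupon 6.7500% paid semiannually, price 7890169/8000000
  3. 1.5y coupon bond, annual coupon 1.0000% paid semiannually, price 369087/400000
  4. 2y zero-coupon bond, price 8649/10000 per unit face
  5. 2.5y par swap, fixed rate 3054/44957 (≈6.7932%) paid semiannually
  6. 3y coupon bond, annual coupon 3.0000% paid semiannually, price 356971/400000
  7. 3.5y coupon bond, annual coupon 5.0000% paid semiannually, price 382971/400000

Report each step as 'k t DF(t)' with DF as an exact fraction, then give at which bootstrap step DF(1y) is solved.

step 1 [0.5y] swap r/2=483/9517: DF=(1 − 483/9517·(0))/(1+483/9517) = 9517/10000 ≈ 0.951700
step 2 [1y] bond c/2=27/800: DF=(7890169/8000000 − 27/800·(0.951700))/(1+27/800) = 923/1000 ≈ 0.923000
step 3 [1.5y] bond c/2=1/200: DF=(369087/400000 − 1/200·(0.951700+0.923000))/(1+1/200) = 568/625 ≈ 0.908800
step 4 [2y] zero: DF = P = 8649/10000 ≈ 0.864900
step 5 [2.5y] swap r/2=1527/44957: DF=(1 − 1527/44957·(0.951700+0.923000+0.908800+0.864900))/(1+1527/44957) = 8473/10000 ≈ 0.847300
step 6 [3y] bond c/2=3/200: DF=(356971/400000 − 3/200·(0.951700+0.923000+0.908800+0.864900+0.847300))/(1+3/200) = 508/625 ≈ 0.812800
step 7 [3.5y] bond c/2=1/40: DF=(382971/400000 − 1/40·(0.951700+0.923000+0.908800+0.864900+0.847300+0.812800))/(1+1/40) = 4023/5000 ≈ 0.804600

1 1/2 9517/10000
2 1 923/1000
3 3/2 568/625
4 2 8649/10000
5 5/2 8473/10000
6 3 508/625
7 7/2 4023/5000
DF(1y) is solved at step 2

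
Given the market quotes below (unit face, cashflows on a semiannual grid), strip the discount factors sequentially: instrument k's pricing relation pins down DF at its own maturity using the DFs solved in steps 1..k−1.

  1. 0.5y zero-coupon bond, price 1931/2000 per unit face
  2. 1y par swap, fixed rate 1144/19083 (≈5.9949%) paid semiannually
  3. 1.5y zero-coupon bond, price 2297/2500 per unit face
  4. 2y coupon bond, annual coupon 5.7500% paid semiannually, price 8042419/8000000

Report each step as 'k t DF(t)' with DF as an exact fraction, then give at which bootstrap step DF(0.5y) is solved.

1 1/2 1931/2000
2 1 2357/2500
3 3/2 2297/2500
4 2 4491/5000
DF(0.5y) is solved at step 1

step 1 [0.5y] zero: DF = P = 1931/2000 ≈ 0.965500
step 2 [1y] swap r/2=572/19083: DF=(1 − 572/19083·(0.965500))/(1+572/19083) = 2357/2500 ≈ 0.942800
step 3 [1.5y] zero: DF = P = 2297/2500 ≈ 0.918800
step 4 [2y] bond c/2=23/800: DF=(8042419/8000000 − 23/800·(0.965500+0.942800+0.918800))/(1+23/800) = 4491/5000 ≈ 0.898200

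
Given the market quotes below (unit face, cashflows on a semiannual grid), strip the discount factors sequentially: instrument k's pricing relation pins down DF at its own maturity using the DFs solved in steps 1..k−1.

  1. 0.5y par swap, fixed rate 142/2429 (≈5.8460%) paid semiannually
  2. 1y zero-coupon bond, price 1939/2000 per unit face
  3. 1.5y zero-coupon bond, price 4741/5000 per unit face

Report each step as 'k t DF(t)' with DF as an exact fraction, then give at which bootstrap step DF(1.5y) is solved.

step 1 [0.5y] swap r/2=71/2429: DF=(1 − 71/2429·(0))/(1+71/2429) = 2429/2500 ≈ 0.971600
step 2 [1y] zero: DF = P = 1939/2000 ≈ 0.969500
step 3 [1.5y] zero: DF = P = 4741/5000 ≈ 0.948200

1 1/2 2429/2500
2 1 1939/2000
3 3/2 4741/5000
DF(1.5y) is solved at step 3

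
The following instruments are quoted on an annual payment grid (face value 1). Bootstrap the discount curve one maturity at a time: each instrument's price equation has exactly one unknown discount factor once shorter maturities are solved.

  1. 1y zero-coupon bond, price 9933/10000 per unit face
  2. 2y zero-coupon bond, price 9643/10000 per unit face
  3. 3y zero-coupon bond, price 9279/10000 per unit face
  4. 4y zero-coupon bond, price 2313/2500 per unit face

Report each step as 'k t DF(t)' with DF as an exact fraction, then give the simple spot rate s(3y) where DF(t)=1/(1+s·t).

step 1 [1y] zero: DF = P = 9933/10000 ≈ 0.993300
step 2 [2y] zero: DF = P = 9643/10000 ≈ 0.964300
step 3 [3y] zero: DF = P = 9279/10000 ≈ 0.927900
step 4 [4y] zero: DF = P = 2313/2500 ≈ 0.925200

1 1 9933/10000
2 2 9643/10000
3 3 9279/10000
4 4 2313/2500
s(3y) = (1/(9279/10000) − 1)/(3) = 721/27837 ≈ 2.5901%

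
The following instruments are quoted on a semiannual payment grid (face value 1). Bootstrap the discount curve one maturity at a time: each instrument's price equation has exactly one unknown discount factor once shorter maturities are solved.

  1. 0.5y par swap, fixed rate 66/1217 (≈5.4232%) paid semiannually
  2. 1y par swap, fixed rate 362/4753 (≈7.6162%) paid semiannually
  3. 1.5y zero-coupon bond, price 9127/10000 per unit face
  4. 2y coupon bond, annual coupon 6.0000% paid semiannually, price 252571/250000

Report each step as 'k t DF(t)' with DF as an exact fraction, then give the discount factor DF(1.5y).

1 1/2 1217/1250
2 1 2319/2500
3 3/2 9127/10000
4 2 8989/10000
DF(1.5y) = 9127/10000 ≈ 0.912700

step 1 [0.5y] swap r/2=33/1217: DF=(1 − 33/1217·(0))/(1+33/1217) = 1217/1250 ≈ 0.973600
step 2 [1y] swap r/2=181/4753: DF=(1 − 181/4753·(0.973600))/(1+181/4753) = 2319/2500 ≈ 0.927600
step 3 [1.5y] zero: DF = P = 9127/10000 ≈ 0.912700
step 4 [2y] bond c/2=3/100: DF=(252571/250000 − 3/100·(0.973600+0.927600+0.912700))/(1+3/100) = 8989/10000 ≈ 0.898900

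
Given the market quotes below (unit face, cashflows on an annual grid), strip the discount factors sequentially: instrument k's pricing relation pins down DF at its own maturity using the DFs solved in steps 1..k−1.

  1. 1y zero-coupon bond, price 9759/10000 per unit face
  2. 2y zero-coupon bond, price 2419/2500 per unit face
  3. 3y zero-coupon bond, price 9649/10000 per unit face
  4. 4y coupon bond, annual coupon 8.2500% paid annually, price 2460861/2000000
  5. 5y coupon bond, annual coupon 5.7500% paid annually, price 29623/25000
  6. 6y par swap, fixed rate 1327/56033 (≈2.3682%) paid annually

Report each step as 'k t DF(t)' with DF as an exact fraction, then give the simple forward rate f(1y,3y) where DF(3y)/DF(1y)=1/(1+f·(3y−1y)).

1 1 9759/10000
2 2 2419/2500
3 3 9649/10000
4 4 183/200
5 5 4563/5000
6 6 8673/10000
f(1y,3y) = ((9759/10000)/(9649/10000) − 1)/(2) = 55/9649 ≈ 0.5700%

step 1 [1y] zero: DF = P = 9759/10000 ≈ 0.975900
step 2 [2y] zero: DF = P = 2419/2500 ≈ 0.967600
step 3 [3y] zero: DF = P = 9649/10000 ≈ 0.964900
step 4 [4y] bond c/1=33/400: DF=(2460861/2000000 − 33/400·(0.975900+0.967600+0.964900))/(1+33/400) = 183/200 ≈ 0.915000
step 5 [5y] bond c/1=23/400: DF=(29623/25000 − 23/400·(0.975900+0.967600+0.964900+0.915000))/(1+23/400) = 4563/5000 ≈ 0.912600
step 6 [6y] swap r/1=1327/56033: DF=(1 − 1327/56033·(0.975900+0.967600+0.964900+0.915000+0.912600))/(1+1327/56033) = 8673/10000 ≈ 0.867300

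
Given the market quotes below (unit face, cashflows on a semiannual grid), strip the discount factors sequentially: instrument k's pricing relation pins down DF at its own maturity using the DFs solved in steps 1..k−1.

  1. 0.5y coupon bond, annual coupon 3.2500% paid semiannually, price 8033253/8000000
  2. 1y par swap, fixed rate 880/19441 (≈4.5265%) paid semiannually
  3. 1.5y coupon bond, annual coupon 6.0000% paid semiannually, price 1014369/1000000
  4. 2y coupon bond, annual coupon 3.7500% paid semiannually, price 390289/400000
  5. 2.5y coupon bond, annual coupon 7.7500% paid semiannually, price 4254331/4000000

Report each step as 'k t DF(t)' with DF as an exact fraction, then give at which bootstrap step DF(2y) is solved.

1 1/2 9881/10000
2 1 239/250
3 3/2 4641/5000
4 2 9049/10000
5 5/2 883/1000
DF(2y) is solved at step 4

step 1 [0.5y] bond c/2=13/800: DF=(8033253/8000000 − 13/800·(0))/(1+13/800) = 9881/10000 ≈ 0.988100
step 2 [1y] swap r/2=440/19441: DF=(1 − 440/19441·(0.988100))/(1+440/19441) = 239/250 ≈ 0.956000
step 3 [1.5y] bond c/2=3/100: DF=(1014369/1000000 − 3/100·(0.988100+0.956000))/(1+3/100) = 4641/5000 ≈ 0.928200
step 4 [2y] bond c/2=3/160: DF=(390289/400000 − 3/160·(0.988100+0.956000+0.928200))/(1+3/160) = 9049/10000 ≈ 0.904900
step 5 [2.5y] bond c/2=31/800: DF=(4254331/4000000 − 31/800·(0.988100+0.956000+0.928200+0.904900))/(1+31/800) = 883/1000 ≈ 0.883000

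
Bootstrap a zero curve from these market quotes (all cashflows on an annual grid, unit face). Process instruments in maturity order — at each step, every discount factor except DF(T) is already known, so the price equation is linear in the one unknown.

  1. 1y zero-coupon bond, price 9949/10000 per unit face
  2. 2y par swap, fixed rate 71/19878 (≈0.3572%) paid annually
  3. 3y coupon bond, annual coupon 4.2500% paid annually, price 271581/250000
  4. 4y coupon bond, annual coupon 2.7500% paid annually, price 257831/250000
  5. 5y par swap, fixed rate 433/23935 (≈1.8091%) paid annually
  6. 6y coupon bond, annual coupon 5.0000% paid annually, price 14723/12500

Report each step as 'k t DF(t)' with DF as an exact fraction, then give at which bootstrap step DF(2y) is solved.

step 1 [1y] zero: DF = P = 9949/10000 ≈ 0.994900
step 2 [2y] swap r/1=71/19878: DF=(1 − 71/19878·(0.994900))/(1+71/19878) = 9929/10000 ≈ 0.992900
step 3 [3y] bond c/1=17/400: DF=(271581/250000 − 17/400·(0.994900+0.992900))/(1+17/400) = 961/1000 ≈ 0.961000
step 4 [4y] bond c/1=11/400: DF=(257831/250000 − 11/400·(0.994900+0.992900+0.961000))/(1+11/400) = 578/625 ≈ 0.924800
step 5 [5y] swap r/1=433/23935: DF=(1 − 433/23935·(0.994900+0.992900+0.961000+0.924800))/(1+433/23935) = 4567/5000 ≈ 0.913400
step 6 [6y] bond c/1=1/20: DF=(14723/12500 − 1/20·(0.994900+0.992900+0.961000+0.924800+0.913400))/(1+1/20) = 4469/5000 ≈ 0.893800

1 1 9949/10000
2 2 9929/10000
3 3 961/1000
4 4 578/625
5 5 4567/5000
6 6 4469/5000
DF(2y) is solved at step 2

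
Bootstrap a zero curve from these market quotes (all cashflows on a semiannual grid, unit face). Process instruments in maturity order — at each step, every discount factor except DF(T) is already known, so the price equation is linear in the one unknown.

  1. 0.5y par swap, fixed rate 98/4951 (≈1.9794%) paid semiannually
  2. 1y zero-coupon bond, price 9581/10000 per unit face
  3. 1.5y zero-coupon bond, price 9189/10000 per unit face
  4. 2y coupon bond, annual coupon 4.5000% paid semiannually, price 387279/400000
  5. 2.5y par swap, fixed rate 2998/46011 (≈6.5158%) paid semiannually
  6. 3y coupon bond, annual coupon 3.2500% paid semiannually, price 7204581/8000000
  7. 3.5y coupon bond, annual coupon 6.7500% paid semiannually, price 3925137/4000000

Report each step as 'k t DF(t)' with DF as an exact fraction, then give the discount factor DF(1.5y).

1 1/2 4951/5000
2 1 9581/10000
3 3/2 9189/10000
4 2 4419/5000
5 5/2 8501/10000
6 3 4063/5000
7 7/2 309/400
DF(1.5y) = 9189/10000 ≈ 0.918900

step 1 [0.5y] swap r/2=49/4951: DF=(1 − 49/4951·(0))/(1+49/4951) = 4951/5000 ≈ 0.990200
step 2 [1y] zero: DF = P = 9581/10000 ≈ 0.958100
step 3 [1.5y] zero: DF = P = 9189/10000 ≈ 0.918900
step 4 [2y] bond c/2=9/400: DF=(387279/400000 − 9/400·(0.990200+0.958100+0.918900))/(1+9/400) = 4419/5000 ≈ 0.883800
step 5 [2.5y] swap r/2=1499/46011: DF=(1 − 1499/46011·(0.990200+0.958100+0.918900+0.883800))/(1+1499/46011) = 8501/10000 ≈ 0.850100
step 6 [3y] bond c/2=13/800: DF=(7204581/8000000 − 13/800·(0.990200+0.958100+0.918900+0.883800+0.850100))/(1+13/800) = 4063/5000 ≈ 0.812600
step 7 [3.5y] bond c/2=27/800: DF=(3925137/4000000 − 27/800·(0.990200+0.958100+0.918900+0.883800+0.850100+0.812600))/(1+27/800) = 309/400 ≈ 0.772500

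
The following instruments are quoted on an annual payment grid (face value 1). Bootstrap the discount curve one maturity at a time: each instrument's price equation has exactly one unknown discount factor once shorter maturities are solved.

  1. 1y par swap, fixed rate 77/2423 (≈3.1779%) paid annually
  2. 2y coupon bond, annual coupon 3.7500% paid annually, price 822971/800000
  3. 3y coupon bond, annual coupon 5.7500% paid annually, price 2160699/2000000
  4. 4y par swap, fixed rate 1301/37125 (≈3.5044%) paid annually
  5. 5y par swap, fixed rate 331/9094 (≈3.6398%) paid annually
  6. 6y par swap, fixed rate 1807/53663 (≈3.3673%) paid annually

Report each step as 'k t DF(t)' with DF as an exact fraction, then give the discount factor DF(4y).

step 1 [1y] swap r/1=77/2423: DF=(1 − 77/2423·(0))/(1+77/2423) = 2423/2500 ≈ 0.969200
step 2 [2y] bond c/1=3/80: DF=(822971/800000 − 3/80·(0.969200))/(1+3/80) = 1913/2000 ≈ 0.956500
step 3 [3y] bond c/1=23/400: DF=(2160699/2000000 − 23/400·(0.969200+0.956500))/(1+23/400) = 9169/10000 ≈ 0.916900
step 4 [4y] swap r/1=1301/37125: DF=(1 − 1301/37125·(0.969200+0.956500+0.916900))/(1+1301/37125) = 8699/10000 ≈ 0.869900
step 5 [5y] swap r/1=331/9094: DF=(1 − 331/9094·(0.969200+0.956500+0.916900+0.869900))/(1+331/9094) = 1669/2000 ≈ 0.834500
step 6 [6y] swap r/1=1807/53663: DF=(1 − 1807/53663·(0.969200+0.956500+0.916900+0.869900+0.834500))/(1+1807/53663) = 8193/10000 ≈ 0.819300

1 1 2423/2500
2 2 1913/2000
3 3 9169/10000
4 4 8699/10000
5 5 1669/2000
6 6 8193/10000
DF(4y) = 8699/10000 ≈ 0.869900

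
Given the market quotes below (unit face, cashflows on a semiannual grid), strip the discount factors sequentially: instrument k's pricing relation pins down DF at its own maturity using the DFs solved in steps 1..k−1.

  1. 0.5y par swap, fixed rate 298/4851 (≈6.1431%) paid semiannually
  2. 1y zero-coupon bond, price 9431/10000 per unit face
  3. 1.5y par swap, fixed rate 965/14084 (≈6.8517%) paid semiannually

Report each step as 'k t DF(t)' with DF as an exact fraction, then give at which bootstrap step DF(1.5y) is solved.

1 1/2 4851/5000
2 1 9431/10000
3 3/2 1807/2000
DF(1.5y) is solved at step 3

step 1 [0.5y] swap r/2=149/4851: DF=(1 − 149/4851·(0))/(1+149/4851) = 4851/5000 ≈ 0.970200
step 2 [1y] zero: DF = P = 9431/10000 ≈ 0.943100
step 3 [1.5y] swap r/2=965/28168: DF=(1 − 965/28168·(0.970200+0.943100))/(1+965/28168) = 1807/2000 ≈ 0.903500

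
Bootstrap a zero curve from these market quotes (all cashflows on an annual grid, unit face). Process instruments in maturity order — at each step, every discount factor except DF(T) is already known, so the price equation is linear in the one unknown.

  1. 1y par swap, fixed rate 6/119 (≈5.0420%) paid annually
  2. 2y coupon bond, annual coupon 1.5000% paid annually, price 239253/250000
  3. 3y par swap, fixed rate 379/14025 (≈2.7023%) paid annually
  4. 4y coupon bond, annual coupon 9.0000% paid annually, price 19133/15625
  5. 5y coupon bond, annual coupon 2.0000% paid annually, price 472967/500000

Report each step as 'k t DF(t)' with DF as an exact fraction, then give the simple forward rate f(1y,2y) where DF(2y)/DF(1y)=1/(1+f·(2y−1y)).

1 1 119/125
2 2 1161/1250
3 3 4621/5000
4 4 4459/5000
5 5 8549/10000
f(1y,2y) = ((119/125)/(1161/1250) − 1)/(1) = 29/1161 ≈ 2.4978%

step 1 [1y] swap r/1=6/119: DF=(1 − 6/119·(0))/(1+6/119) = 119/125 ≈ 0.952000
step 2 [2y] bond c/1=3/200: DF=(239253/250000 − 3/200·(0.952000))/(1+3/200) = 1161/1250 ≈ 0.928800
step 3 [3y] swap r/1=379/14025: DF=(1 − 379/14025·(0.952000+0.928800))/(1+379/14025) = 4621/5000 ≈ 0.924200
step 4 [4y] bond c/1=9/100: DF=(19133/15625 − 9/100·(0.952000+0.928800+0.924200))/(1+9/100) = 4459/5000 ≈ 0.891800
step 5 [5y] bond c/1=1/50: DF=(472967/500000 − 1/50·(0.952000+0.928800+0.924200+0.891800))/(1+1/50) = 8549/10000 ≈ 0.854900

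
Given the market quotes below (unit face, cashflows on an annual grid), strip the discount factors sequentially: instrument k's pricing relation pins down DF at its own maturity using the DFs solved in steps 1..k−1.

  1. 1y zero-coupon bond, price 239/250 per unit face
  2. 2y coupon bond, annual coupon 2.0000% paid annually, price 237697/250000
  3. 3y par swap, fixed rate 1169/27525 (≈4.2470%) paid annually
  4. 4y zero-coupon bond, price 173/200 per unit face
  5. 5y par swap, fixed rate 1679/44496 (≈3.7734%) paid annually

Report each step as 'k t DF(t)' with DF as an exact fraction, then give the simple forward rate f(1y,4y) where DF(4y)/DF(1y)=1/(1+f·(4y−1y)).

1 1 239/250
2 2 4567/5000
3 3 8831/10000
4 4 173/200
5 5 8321/10000
f(1y,4y) = ((239/250)/(173/200) − 1)/(3) = 91/2595 ≈ 3.5067%

step 1 [1y] zero: DF = P = 239/250 ≈ 0.956000
step 2 [2y] bond c/1=1/50: DF=(237697/250000 − 1/50·(0.956000))/(1+1/50) = 4567/5000 ≈ 0.913400
step 3 [3y] swap r/1=1169/27525: DF=(1 − 1169/27525·(0.956000+0.913400))/(1+1169/27525) = 8831/10000 ≈ 0.883100
step 4 [4y] zero: DF = P = 173/200 ≈ 0.865000
step 5 [5y] swap r/1=1679/44496: DF=(1 − 1679/44496·(0.956000+0.913400+0.883100+0.865000))/(1+1679/44496) = 8321/10000 ≈ 0.832100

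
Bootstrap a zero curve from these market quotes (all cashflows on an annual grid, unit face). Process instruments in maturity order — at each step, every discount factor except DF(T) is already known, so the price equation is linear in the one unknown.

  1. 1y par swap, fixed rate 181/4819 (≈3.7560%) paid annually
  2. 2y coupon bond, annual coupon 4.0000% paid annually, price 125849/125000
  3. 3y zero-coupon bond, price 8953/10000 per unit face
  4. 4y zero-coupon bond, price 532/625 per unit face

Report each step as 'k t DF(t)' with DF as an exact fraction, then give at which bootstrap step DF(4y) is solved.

1 1 4819/5000
2 2 931/1000
3 3 8953/10000
4 4 532/625
DF(4y) is solved at step 4

step 1 [1y] swap r/1=181/4819: DF=(1 − 181/4819·(0))/(1+181/4819) = 4819/5000 ≈ 0.963800
step 2 [2y] bond c/1=1/25: DF=(125849/125000 − 1/25·(0.963800))/(1+1/25) = 931/1000 ≈ 0.931000
step 3 [3y] zero: DF = P = 8953/10000 ≈ 0.895300
step 4 [4y] zero: DF = P = 532/625 ≈ 0.851200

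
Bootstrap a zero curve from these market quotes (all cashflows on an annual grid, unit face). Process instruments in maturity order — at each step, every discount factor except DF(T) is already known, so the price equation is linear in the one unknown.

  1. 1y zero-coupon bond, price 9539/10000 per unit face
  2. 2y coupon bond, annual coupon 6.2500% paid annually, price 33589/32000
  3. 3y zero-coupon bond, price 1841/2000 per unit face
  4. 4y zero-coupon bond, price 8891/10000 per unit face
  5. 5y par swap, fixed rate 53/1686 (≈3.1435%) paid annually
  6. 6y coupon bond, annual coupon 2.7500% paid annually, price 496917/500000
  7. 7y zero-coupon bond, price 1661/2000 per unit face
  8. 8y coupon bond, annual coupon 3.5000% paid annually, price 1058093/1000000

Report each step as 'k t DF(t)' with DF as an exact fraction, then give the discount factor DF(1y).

1 1 9539/10000
2 2 4659/5000
3 3 1841/2000
4 4 8891/10000
5 5 8569/10000
6 6 4227/5000
7 7 1661/2000
8 8 8117/10000
DF(1y) = 9539/10000 ≈ 0.953900

step 1 [1y] zero: DF = P = 9539/10000 ≈ 0.953900
step 2 [2y] bond c/1=1/16: DF=(33589/32000 − 1/16·(0.953900))/(1+1/16) = 4659/5000 ≈ 0.931800
step 3 [3y] zero: DF = P = 1841/2000 ≈ 0.920500
step 4 [4y] zero: DF = P = 8891/10000 ≈ 0.889100
step 5 [5y] swap r/1=53/1686: DF=(1 − 53/1686·(0.953900+0.931800+0.920500+0.889100))/(1+53/1686) = 8569/10000 ≈ 0.856900
step 6 [6y] bond c/1=11/400: DF=(496917/500000 − 11/400·(0.953900+0.931800+0.920500+0.889100+0.856900))/(1+11/400) = 4227/5000 ≈ 0.845400
step 7 [7y] zero: DF = P = 1661/2000 ≈ 0.830500
step 8 [8y] bond c/1=7/200: DF=(1058093/1000000 − 7/200·(0.953900+0.931800+0.920500+0.889100+0.856900+0.845400+0.830500))/(1+7/200) = 8117/10000 ≈ 0.811700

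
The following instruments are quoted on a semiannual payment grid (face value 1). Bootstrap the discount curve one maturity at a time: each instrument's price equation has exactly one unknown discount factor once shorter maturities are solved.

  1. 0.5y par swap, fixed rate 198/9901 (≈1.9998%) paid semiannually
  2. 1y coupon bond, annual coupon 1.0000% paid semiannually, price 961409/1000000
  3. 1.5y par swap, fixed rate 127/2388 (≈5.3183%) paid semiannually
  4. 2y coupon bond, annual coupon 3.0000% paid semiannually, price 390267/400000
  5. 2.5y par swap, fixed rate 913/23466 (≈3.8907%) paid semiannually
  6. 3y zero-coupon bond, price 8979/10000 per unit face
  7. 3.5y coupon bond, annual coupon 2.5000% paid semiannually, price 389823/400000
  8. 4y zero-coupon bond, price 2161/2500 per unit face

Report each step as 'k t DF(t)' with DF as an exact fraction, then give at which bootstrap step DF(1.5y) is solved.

step 1 [0.5y] swap r/2=99/9901: DF=(1 − 99/9901·(0))/(1+99/9901) = 9901/10000 ≈ 0.990100
step 2 [1y] bond c/2=1/200: DF=(961409/1000000 − 1/200·(0.990100))/(1+1/200) = 9517/10000 ≈ 0.951700
step 3 [1.5y] swap r/2=127/4776: DF=(1 − 127/4776·(0.990100+0.951700))/(1+127/4776) = 4619/5000 ≈ 0.923800
step 4 [2y] bond c/2=3/200: DF=(390267/400000 − 3/200·(0.990100+0.951700+0.923800))/(1+3/200) = 9189/10000 ≈ 0.918900
step 5 [2.5y] swap r/2=913/46932: DF=(1 − 913/46932·(0.990100+0.951700+0.923800+0.918900))/(1+913/46932) = 9087/10000 ≈ 0.908700
step 6 [3y] zero: DF = P = 8979/10000 ≈ 0.897900
step 7 [3.5y] bond c/2=1/80: DF=(389823/400000 − 1/80·(0.990100+0.951700+0.923800+0.918900+0.908700+0.897900))/(1+1/80) = 1787/2000 ≈ 0.893500
step 8 [4y] zero: DF = P = 2161/2500 ≈ 0.864400

1 1/2 9901/10000
2 1 9517/10000
3 3/2 4619/5000
4 2 9189/10000
5 5/2 9087/10000
6 3 8979/10000
7 7/2 1787/2000
8 4 2161/2500
DF(1.5y) is solved at step 3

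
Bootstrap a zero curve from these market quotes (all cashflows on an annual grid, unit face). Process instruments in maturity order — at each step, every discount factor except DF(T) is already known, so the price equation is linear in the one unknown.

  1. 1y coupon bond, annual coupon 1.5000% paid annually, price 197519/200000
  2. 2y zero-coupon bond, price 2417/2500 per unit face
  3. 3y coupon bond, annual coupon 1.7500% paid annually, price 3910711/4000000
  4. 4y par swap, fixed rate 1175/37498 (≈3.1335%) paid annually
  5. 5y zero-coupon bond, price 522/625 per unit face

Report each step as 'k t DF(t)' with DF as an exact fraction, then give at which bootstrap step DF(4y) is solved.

1 1 973/1000
2 2 2417/2500
3 3 371/400
4 4 353/400
5 5 522/625
DF(4y) is solved at step 4

step 1 [1y] bond c/1=3/200: DF=(197519/200000 − 3/200·(0))/(1+3/200) = 973/1000 ≈ 0.973000
step 2 [2y] zero: DF = P = 2417/2500 ≈ 0.966800
step 3 [3y] bond c/1=7/400: DF=(3910711/4000000 − 7/400·(0.973000+0.966800))/(1+7/400) = 371/400 ≈ 0.927500
step 4 [4y] swap r/1=1175/37498: DF=(1 − 1175/37498·(0.973000+0.966800+0.927500))/(1+1175/37498) = 353/400 ≈ 0.882500
step 5 [5y] zero: DF = P = 522/625 ≈ 0.835200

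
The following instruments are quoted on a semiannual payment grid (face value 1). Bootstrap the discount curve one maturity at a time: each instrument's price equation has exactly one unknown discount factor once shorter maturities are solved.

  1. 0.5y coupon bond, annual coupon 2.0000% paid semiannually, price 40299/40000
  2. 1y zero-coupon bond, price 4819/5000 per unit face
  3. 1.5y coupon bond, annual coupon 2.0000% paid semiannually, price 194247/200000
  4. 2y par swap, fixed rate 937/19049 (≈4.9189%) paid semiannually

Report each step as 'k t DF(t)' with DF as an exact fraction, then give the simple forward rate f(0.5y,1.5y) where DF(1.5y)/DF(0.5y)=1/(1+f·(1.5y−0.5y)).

1 1/2 399/400
2 1 4819/5000
3 3/2 4711/5000
4 2 9063/10000
f(0.5y,1.5y) = ((399/400)/(4711/5000) − 1)/(1) = 79/1346 ≈ 5.8692%

step 1 [0.5y] bond c/2=1/100: DF=(40299/40000 − 1/100·(0))/(1+1/100) = 399/400 ≈ 0.997500
step 2 [1y] zero: DF = P = 4819/5000 ≈ 0.963800
step 3 [1.5y] bond c/2=1/100: DF=(194247/200000 − 1/100·(0.997500+0.963800))/(1+1/100) = 4711/5000 ≈ 0.942200
step 4 [2y] swap r/2=937/38098: DF=(1 − 937/38098·(0.997500+0.963800+0.942200))/(1+937/38098) = 9063/10000 ≈ 0.906300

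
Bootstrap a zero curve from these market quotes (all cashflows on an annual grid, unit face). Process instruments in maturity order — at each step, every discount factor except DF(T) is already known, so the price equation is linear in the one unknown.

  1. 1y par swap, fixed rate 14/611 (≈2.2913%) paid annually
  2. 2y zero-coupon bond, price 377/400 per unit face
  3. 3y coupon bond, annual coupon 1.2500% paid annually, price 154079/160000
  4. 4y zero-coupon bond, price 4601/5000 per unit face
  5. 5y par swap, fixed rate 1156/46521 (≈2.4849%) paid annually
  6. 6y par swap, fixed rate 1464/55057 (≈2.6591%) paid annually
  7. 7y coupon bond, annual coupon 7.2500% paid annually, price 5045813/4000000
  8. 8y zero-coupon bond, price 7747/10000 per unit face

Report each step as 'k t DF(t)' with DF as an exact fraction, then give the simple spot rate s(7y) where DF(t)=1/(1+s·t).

1 1 611/625
2 2 377/400
3 3 4637/5000
4 4 4601/5000
5 5 2211/2500
6 6 1067/1250
7 7 201/250
8 8 7747/10000
s(7y) = (1/(201/250) − 1)/(7) = 7/201 ≈ 3.4826%

step 1 [1y] swap r/1=14/611: DF=(1 − 14/611·(0))/(1+14/611) = 611/625 ≈ 0.977600
step 2 [2y] zero: DF = P = 377/400 ≈ 0.942500
step 3 [3y] bond c/1=1/80: DF=(154079/160000 − 1/80·(0.977600+0.942500))/(1+1/80) = 4637/5000 ≈ 0.927400
step 4 [4y] zero: DF = P = 4601/5000 ≈ 0.920200
step 5 [5y] swap r/1=1156/46521: DF=(1 − 1156/46521·(0.977600+0.942500+0.927400+0.920200))/(1+1156/46521) = 2211/2500 ≈ 0.884400
step 6 [6y] swap r/1=1464/55057: DF=(1 − 1464/55057·(0.977600+0.942500+0.927400+0.920200+0.884400))/(1+1464/55057) = 1067/1250 ≈ 0.853600
step 7 [7y] bond c/1=29/400: DF=(5045813/4000000 − 29/400·(0.977600+0.942500+0.927400+0.920200+0.884400+0.853600))/(1+29/400) = 201/250 ≈ 0.804000
step 8 [8y] zero: DF = P = 7747/10000 ≈ 0.774700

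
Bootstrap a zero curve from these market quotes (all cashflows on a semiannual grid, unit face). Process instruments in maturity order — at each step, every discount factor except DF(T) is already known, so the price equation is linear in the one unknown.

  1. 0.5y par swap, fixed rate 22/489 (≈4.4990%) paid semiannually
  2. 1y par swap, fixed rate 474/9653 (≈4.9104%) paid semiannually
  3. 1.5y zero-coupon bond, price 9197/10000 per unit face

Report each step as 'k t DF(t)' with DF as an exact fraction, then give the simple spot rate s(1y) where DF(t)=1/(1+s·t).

1 1/2 489/500
2 1 4763/5000
3 3/2 9197/10000
s(1y) = (1/(4763/5000) − 1)/(1) = 237/4763 ≈ 4.9759%

step 1 [0.5y] swap r/2=11/489: DF=(1 − 11/489·(0))/(1+11/489) = 489/500 ≈ 0.978000
step 2 [1y] swap r/2=237/9653: DF=(1 − 237/9653·(0.978000))/(1+237/9653) = 4763/5000 ≈ 0.952600
step 3 [1.5y] zero: DF = P = 9197/10000 ≈ 0.919700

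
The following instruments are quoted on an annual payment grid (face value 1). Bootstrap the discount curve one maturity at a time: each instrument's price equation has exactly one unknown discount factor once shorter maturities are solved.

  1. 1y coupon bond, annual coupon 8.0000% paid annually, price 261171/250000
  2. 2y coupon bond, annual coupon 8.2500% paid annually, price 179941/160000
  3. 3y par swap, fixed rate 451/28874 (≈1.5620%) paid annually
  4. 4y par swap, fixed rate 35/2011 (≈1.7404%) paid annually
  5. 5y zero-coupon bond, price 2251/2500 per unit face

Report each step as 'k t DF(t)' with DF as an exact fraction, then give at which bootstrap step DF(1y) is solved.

1 1 9673/10000
2 2 2413/2500
3 3 9549/10000
4 4 1867/2000
5 5 2251/2500
DF(1y) is solved at step 1

step 1 [1y] bond c/1=2/25: DF=(261171/250000 − 2/25·(0))/(1+2/25) = 9673/10000 ≈ 0.967300
step 2 [2y] bond c/1=33/400: DF=(179941/160000 − 33/400·(0.967300))/(1+33/400) = 2413/2500 ≈ 0.965200
step 3 [3y] swap r/1=451/28874: DF=(1 − 451/28874·(0.967300+0.965200))/(1+451/28874) = 9549/10000 ≈ 0.954900
step 4 [4y] swap r/1=35/2011: DF=(1 − 35/2011·(0.967300+0.965200+0.954900))/(1+35/2011) = 1867/2000 ≈ 0.933500
step 5 [5y] zero: DF = P = 2251/2500 ≈ 0.900400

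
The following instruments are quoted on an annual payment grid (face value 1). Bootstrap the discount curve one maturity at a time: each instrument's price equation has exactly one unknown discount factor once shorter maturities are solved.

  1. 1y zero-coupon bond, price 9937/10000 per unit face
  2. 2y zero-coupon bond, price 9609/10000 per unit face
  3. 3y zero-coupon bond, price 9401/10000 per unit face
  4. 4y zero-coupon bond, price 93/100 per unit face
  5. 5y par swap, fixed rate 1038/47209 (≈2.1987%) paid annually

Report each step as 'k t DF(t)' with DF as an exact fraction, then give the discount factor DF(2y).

1 1 9937/10000
2 2 9609/10000
3 3 9401/10000
4 4 93/100
5 5 4481/5000
DF(2y) = 9609/10000 ≈ 0.960900

step 1 [1y] zero: DF = P = 9937/10000 ≈ 0.993700
step 2 [2y] zero: DF = P = 9609/10000 ≈ 0.960900
step 3 [3y] zero: DF = P = 9401/10000 ≈ 0.940100
step 4 [4y] zero: DF = P = 93/100 ≈ 0.930000
step 5 [5y] swap r/1=1038/47209: DF=(1 − 1038/47209·(0.993700+0.960900+0.940100+0.930000))/(1+1038/47209) = 4481/5000 ≈ 0.896200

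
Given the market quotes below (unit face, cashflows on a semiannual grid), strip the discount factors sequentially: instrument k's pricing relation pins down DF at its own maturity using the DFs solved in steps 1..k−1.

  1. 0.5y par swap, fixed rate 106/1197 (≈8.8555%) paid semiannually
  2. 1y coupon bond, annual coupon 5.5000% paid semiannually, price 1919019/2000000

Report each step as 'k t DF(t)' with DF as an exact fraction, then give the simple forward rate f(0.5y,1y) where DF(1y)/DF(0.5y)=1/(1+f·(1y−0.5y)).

1 1/2 1197/1250
2 1 4541/5000
f(0.5y,1y) = ((1197/1250)/(4541/5000) − 1)/(1/2) = 26/239 ≈ 10.8787%

step 1 [0.5y] swap r/2=53/1197: DF=(1 − 53/1197·(0))/(1+53/1197) = 1197/1250 ≈ 0.957600
step 2 [1y] bond c/2=11/400: DF=(1919019/2000000 − 11/400·(0.957600))/(1+11/400) = 4541/5000 ≈ 0.908200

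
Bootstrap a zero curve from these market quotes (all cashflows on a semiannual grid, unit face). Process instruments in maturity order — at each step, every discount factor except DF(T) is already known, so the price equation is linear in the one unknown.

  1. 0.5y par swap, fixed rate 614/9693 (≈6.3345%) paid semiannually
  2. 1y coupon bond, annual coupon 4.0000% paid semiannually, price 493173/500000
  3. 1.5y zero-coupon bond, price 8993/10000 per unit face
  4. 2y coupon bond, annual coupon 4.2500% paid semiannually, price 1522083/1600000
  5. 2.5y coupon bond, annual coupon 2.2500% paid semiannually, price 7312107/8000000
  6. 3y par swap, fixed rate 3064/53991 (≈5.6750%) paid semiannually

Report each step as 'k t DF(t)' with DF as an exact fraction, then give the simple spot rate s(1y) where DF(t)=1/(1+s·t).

1 1/2 9693/10000
2 1 237/250
3 3/2 8993/10000
4 2 8729/10000
5 5/2 2157/2500
6 3 2117/2500
s(1y) = (1/(237/250) − 1)/(1) = 13/237 ≈ 5.4852%

step 1 [0.5y] swap r/2=307/9693: DF=(1 − 307/9693·(0))/(1+307/9693) = 9693/10000 ≈ 0.969300
step 2 [1y] bond c/2=1/50: DF=(493173/500000 − 1/50·(0.969300))/(1+1/50) = 237/250 ≈ 0.948000
step 3 [1.5y] zero: DF = P = 8993/10000 ≈ 0.899300
step 4 [2y] bond c/2=17/800: DF=(1522083/1600000 − 17/800·(0.969300+0.948000+0.899300))/(1+17/800) = 8729/10000 ≈ 0.872900
step 5 [2.5y] bond c/2=9/800: DF=(7312107/8000000 − 9/800·(0.969300+0.948000+0.899300+0.872900))/(1+9/800) = 2157/2500 ≈ 0.862800
step 6 [3y] swap r/2=1532/53991: DF=(1 − 1532/53991·(0.969300+0.948000+0.899300+0.872900+0.862800))/(1+1532/53991) = 2117/2500 ≈ 0.846800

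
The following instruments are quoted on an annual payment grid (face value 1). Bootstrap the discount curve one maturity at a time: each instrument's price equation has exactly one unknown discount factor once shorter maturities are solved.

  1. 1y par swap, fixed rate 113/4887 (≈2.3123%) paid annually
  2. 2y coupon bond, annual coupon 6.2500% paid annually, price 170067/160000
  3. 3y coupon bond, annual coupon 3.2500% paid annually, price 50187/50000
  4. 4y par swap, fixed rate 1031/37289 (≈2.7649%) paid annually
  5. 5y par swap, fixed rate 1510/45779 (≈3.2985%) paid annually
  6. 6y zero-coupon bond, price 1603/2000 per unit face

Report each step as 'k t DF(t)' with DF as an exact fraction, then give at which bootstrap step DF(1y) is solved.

1 1 4887/5000
2 2 9429/10000
3 3 9117/10000
4 4 8969/10000
5 5 849/1000
6 6 1603/2000
DF(1y) is solved at step 1

step 1 [1y] swap r/1=113/4887: DF=(1 − 113/4887·(0))/(1+113/4887) = 4887/5000 ≈ 0.977400
step 2 [2y] bond c/1=1/16: DF=(170067/160000 − 1/16·(0.977400))/(1+1/16) = 9429/10000 ≈ 0.942900
step 3 [3y] bond c/1=13/400: DF=(50187/50000 − 13/400·(0.977400+0.942900))/(1+13/400) = 9117/10000 ≈ 0.911700
step 4 [4y] swap r/1=1031/37289: DF=(1 − 1031/37289·(0.977400+0.942900+0.911700))/(1+1031/37289) = 8969/10000 ≈ 0.896900
step 5 [5y] swap r/1=1510/45779: DF=(1 − 1510/45779·(0.977400+0.942900+0.911700+0.896900))/(1+1510/45779) = 849/1000 ≈ 0.849000
step 6 [6y] zero: DF = P = 1603/2000 ≈ 0.801500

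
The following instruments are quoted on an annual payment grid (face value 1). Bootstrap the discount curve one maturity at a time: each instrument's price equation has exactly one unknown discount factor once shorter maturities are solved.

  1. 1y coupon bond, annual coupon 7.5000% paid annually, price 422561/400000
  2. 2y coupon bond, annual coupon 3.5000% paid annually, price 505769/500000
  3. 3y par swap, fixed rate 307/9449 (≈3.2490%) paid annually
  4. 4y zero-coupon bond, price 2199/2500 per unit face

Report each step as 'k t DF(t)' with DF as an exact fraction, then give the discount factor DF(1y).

step 1 [1y] bond c/1=3/40: DF=(422561/400000 − 3/40·(0))/(1+3/40) = 9827/10000 ≈ 0.982700
step 2 [2y] bond c/1=7/200: DF=(505769/500000 − 7/200·(0.982700))/(1+7/200) = 9441/10000 ≈ 0.944100
step 3 [3y] swap r/1=307/9449: DF=(1 − 307/9449·(0.982700+0.944100))/(1+307/9449) = 9079/10000 ≈ 0.907900
step 4 [4y] zero: DF = P = 2199/2500 ≈ 0.879600

1 1 9827/10000
2 2 9441/10000
3 3 9079/10000
4 4 2199/2500
DF(1y) = 9827/10000 ≈ 0.982700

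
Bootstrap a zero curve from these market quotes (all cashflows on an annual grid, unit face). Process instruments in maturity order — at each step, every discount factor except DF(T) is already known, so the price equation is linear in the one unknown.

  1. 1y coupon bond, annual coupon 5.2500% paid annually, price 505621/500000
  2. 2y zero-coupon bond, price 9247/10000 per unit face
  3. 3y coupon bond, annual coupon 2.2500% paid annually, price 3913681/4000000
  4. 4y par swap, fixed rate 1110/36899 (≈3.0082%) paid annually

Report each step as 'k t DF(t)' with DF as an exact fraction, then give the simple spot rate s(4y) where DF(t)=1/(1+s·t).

step 1 [1y] bond c/1=21/400: DF=(505621/500000 − 21/400·(0))/(1+21/400) = 1201/1250 ≈ 0.960800
step 2 [2y] zero: DF = P = 9247/10000 ≈ 0.924700
step 3 [3y] bond c/1=9/400: DF=(3913681/4000000 − 9/400·(0.960800+0.924700))/(1+9/400) = 4577/5000 ≈ 0.915400
step 4 [4y] swap r/1=1110/36899: DF=(1 − 1110/36899·(0.960800+0.924700+0.915400))/(1+1110/36899) = 889/1000 ≈ 0.889000

1 1 1201/1250
2 2 9247/10000
3 3 4577/5000
4 4 889/1000
s(4y) = (1/(889/1000) − 1)/(4) = 111/3556 ≈ 3.1215%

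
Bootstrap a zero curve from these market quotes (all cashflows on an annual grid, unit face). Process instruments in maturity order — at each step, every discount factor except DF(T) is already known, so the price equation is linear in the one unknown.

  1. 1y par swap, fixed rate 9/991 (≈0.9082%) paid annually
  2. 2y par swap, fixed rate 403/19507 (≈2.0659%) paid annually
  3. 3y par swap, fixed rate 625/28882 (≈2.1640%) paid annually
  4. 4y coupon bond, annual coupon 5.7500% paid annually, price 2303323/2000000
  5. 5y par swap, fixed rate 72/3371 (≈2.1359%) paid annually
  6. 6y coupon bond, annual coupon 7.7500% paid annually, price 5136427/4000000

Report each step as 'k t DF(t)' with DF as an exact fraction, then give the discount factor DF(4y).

step 1 [1y] swap r/1=9/991: DF=(1 − 9/991·(0))/(1+9/991) = 991/1000 ≈ 0.991000
step 2 [2y] swap r/1=403/19507: DF=(1 − 403/19507·(0.991000))/(1+403/19507) = 9597/10000 ≈ 0.959700
step 3 [3y] swap r/1=625/28882: DF=(1 − 625/28882·(0.991000+0.959700))/(1+625/28882) = 15/16 ≈ 0.937500
step 4 [4y] bond c/1=23/400: DF=(2303323/2000000 − 23/400·(0.991000+0.959700+0.937500))/(1+23/400) = 233/250 ≈ 0.932000
step 5 [5y] swap r/1=72/3371: DF=(1 − 72/3371·(0.991000+0.959700+0.937500+0.932000))/(1+72/3371) = 562/625 ≈ 0.899200
step 6 [6y] bond c/1=31/400: DF=(5136427/4000000 − 31/400·(0.991000+0.959700+0.937500+0.932000+0.899200))/(1+31/400) = 8523/10000 ≈ 0.852300

1 1 991/1000
2 2 9597/10000
3 3 15/16
4 4 233/250
5 5 562/625
6 6 8523/10000
DF(4y) = 233/250 ≈ 0.932000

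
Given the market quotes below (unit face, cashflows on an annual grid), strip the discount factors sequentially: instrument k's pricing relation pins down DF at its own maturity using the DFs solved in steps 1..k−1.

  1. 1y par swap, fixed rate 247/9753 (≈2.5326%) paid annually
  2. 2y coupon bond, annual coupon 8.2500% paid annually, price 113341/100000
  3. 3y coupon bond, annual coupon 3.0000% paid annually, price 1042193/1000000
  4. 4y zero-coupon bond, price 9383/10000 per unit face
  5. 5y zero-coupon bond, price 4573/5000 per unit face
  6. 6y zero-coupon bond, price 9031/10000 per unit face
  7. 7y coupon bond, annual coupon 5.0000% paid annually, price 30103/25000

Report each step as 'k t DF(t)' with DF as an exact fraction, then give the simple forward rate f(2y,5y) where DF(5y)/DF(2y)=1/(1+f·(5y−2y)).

1 1 9753/10000
2 2 9727/10000
3 3 9551/10000
4 4 9383/10000
5 5 4573/5000
6 6 9031/10000
7 7 8773/10000
f(2y,5y) = ((9727/10000)/(4573/5000) − 1)/(3) = 581/27438 ≈ 2.1175%

step 1 [1y] swap r/1=247/9753: DF=(1 − 247/9753·(0))/(1+247/9753) = 9753/10000 ≈ 0.975300
step 2 [2y] bond c/1=33/400: DF=(113341/100000 − 33/400·(0.975300))/(1+33/400) = 9727/10000 ≈ 0.972700
step 3 [3y] bond c/1=3/100: DF=(1042193/1000000 − 3/100·(0.975300+0.972700))/(1+3/100) = 9551/10000 ≈ 0.955100
step 4 [4y] zero: DF = P = 9383/10000 ≈ 0.938300
step 5 [5y] zero: DF = P = 4573/5000 ≈ 0.914600
step 6 [6y] zero: DF = P = 9031/10000 ≈ 0.903100
step 7 [7y] bond c/1=1/20: DF=(30103/25000 − 1/20·(0.975300+0.972700+0.955100+0.938300+0.914600+0.903100))/(1+1/20) = 8773/10000 ≈ 0.877300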